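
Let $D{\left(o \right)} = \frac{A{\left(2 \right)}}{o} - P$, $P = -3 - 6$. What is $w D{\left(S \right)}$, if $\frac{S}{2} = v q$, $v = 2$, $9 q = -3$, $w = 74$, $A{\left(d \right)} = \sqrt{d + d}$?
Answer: $555$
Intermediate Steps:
$A{\left(d \right)} = \sqrt{2} \sqrt{d}$ ($A{\left(d \right)} = \sqrt{2 d} = \sqrt{2} \sqrt{d}$)
$q = - \frac{1}{3}$ ($q = \frac{1}{9} \left(-3\right) = - \frac{1}{3} \approx -0.33333$)
$P = -9$ ($P = -3 - 6 = -9$)
$S = - \frac{4}{3}$ ($S = 2 \cdot 2 \left(- \frac{1}{3}\right) = 2 \left(- \frac{2}{3}\right) = - \frac{4}{3} \approx -1.3333$)
$D{\left(o \right)} = 9 + \frac{2}{o}$ ($D{\left(o \right)} = \frac{\sqrt{2} \sqrt{2}}{o} - -9 = \frac{2}{o} + 9 = 9 + \frac{2}{o}$)
$w D{\left(S \right)} = 74 \left(9 + \frac{2}{- \frac{4}{3}}\right) = 74 \left(9 + 2 \left(- \frac{3}{4}\right)\right) = 74 \left(9 - \frac{3}{2}\right) = 74 \cdot \frac{15}{2} = 555$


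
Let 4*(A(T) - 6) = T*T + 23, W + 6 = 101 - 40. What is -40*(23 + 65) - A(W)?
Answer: -4288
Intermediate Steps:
W = 55 (W = -6 + (101 - 40) = -6 + 61 = 55)
A(T) = 47/4 + T²/4 (A(T) = 6 + (T*T + 23)/4 = 6 + (T² + 23)/4 = 6 + (23 + T²)/4 = 6 + (23/4 + T²/4) = 47/4 + T²/4)
-40*(23 + 65) - A(W) = -40*(23 + 65) - (47/4 + (¼)*55²) = -40*88 - (47/4 + (¼)*3025) = -3520 - (47/4 + 3025/4) = -3520 - 1*768 = -3520 - 768 = -4288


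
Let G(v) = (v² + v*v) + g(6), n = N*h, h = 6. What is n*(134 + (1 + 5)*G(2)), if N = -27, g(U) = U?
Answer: -35316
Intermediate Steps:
n = -162 (n = -27*6 = -162)
G(v) = 6 + 2*v² (G(v) = (v² + v*v) + 6 = (v² + v²) + 6 = 2*v² + 6 = 6 + 2*v²)
n*(134 + (1 + 5)*G(2)) = -162*(134 + (1 + 5)*(6 + 2*2²)) = -162*(134 + 6*(6 + 2*4)) = -162*(134 + 6*(6 + 8)) = -162*(134 + 6*14) = -162*(134 + 84) = -162*218 = -35316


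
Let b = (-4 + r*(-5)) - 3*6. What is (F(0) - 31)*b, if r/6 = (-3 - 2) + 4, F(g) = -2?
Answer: -264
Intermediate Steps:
r = -6 (r = 6*((-3 - 2) + 4) = 6*(-5 + 4) = 6*(-1) = -6)
b = 8 (b = (-4 - 6*(-5)) - 3*6 = (-4 + 30) - 18 = 26 - 18 = 8)
(F(0) - 31)*b = (-2 - 31)*8 = -33*8 = -264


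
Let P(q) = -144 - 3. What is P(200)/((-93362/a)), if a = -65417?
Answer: -9616299/93362 ≈ -103.00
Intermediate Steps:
P(q) = -147
P(200)/((-93362/a)) = -147/((-93362/(-65417))) = -147/((-93362*(-1/65417))) = -147/93362/65417 = -147*65417/93362 = -9616299/93362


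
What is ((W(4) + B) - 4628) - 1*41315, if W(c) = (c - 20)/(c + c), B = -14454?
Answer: -60399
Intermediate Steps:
W(c) = (-20 + c)/(2*c) (W(c) = (-20 + c)/((2*c)) = (-20 + c)*(1/(2*c)) = (-20 + c)/(2*c))
((W(4) + B) - 4628) - 1*41315 = (((½)*(-20 + 4)/4 - 14454) - 4628) - 1*41315 = (((½)*(¼)*(-16) - 14454) - 4628) - 41315 = ((-2 - 14454) - 4628) - 41315 = (-14456 - 4628) - 41315 = -19084 - 41315 = -60399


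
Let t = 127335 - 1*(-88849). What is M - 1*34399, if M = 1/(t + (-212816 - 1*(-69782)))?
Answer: -2516286849/73150 ≈ -34399.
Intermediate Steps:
t = 216184 (t = 127335 + 88849 = 216184)
M = 1/73150 (M = 1/(216184 + (-212816 - 1*(-69782))) = 1/(216184 + (-212816 + 69782)) = 1/(216184 - 143034) = 1/73150 ≈ 1.3671e-5)
M - 1*34399 = 1/73150 - 1*34399 = 1/73150 - 34399 = -2516286849/73150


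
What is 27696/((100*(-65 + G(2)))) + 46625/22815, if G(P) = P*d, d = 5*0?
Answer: -1264699/570375 ≈ -2.2173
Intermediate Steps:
d = 0
G(P) = 0 (G(P) = P*0 = 0)
27696/((100*(-65 + G(2)))) + 46625/22815 = 27696/((100*(-65 + 0))) + 46625/22815 = 27696/((100*(-65))) + 46625*(1/22815) = 27696/(-6500) + 9325/4563 = 27696*(-1/6500) + 9325/4563 = -6924/1625 + 9325/4563 = -1264699/570375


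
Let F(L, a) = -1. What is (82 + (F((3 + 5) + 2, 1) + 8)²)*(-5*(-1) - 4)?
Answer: 131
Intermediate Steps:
(82 + (F((3 + 5) + 2, 1) + 8)²)*(-5*(-1) - 4) = (82 + (-1 + 8)²)*(-5*(-1) - 4) = (82 + 7²)*(5 - 4) = (82 + 49)*1 = 131*1 = 131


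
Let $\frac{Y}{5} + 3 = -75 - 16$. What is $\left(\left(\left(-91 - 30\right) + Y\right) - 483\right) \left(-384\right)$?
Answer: $412416$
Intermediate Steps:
$Y = -470$ ($Y = -15 + 5 \left(-75 - 16\right) = -15 + 5 \left(-91\right) = -15 - 455 = -470$)
$\left(\left(\left(-91 - 30\right) + Y\right) - 483\right) \left(-384\right) = \left(\left(\left(-91 - 30\right) - 470\right) - 483\right) \left(-384\right) = \left(\left(-121 - 470\right) - 483\right) \left(-384\right) = \left(-591 - 483\right) \left(-384\right) = \left(-1074\right) \left(-384\right) = 412416$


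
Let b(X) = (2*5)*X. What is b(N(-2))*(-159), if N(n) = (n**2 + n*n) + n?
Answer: -9540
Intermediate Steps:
N(n) = n + 2*n**2 (N(n) = (n**2 + n**2) + n = 2*n**2 + n = n + 2*n**2)
b(X) = 10*X
b(N(-2))*(-159) = (10*(-2*(1 + 2*(-2))))*(-159) = (10*(-2*(1 - 4)))*(-159) = (10*(-2*(-3)))*(-159) = (10*6)*(-159) = 60*(-159) = -9540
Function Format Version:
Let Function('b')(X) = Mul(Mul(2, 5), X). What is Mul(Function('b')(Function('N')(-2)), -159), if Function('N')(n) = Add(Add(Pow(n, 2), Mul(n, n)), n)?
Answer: -9540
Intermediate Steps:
Function('N')(n) = Add(n, Mul(2, Pow(n, 2))) (Function('N')(n) = Add(Add(Pow(n, 2), Pow(n, 2)), n) = Add(Mul(2, Pow(n, 2)), n) = Add(n, Mul(2, Pow(n, 2))))
Function('b')(X) = Mul(10, X)
Mul(Function('b')(Function('N')(-2)), -159) = Mul(Mul(10, Mul(-2, Add(1, Mul(2, -2)))), -159) = Mul(Mul(10, Mul(-2, Add(1, -4))), -159) = Mul(Mul(10, Mul(-2, -3)), -159) = Mul(Mul(10, 6), -159) = Mul(60, -159) = -9540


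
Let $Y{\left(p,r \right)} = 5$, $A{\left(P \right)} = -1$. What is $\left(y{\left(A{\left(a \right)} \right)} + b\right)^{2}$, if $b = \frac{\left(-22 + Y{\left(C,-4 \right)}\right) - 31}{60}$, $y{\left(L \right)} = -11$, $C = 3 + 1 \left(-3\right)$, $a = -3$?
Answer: $\frac{3481}{25} \approx 139.24$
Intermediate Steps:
$C = 0$ ($C = 3 - 3 = 0$)
$b = - \frac{4}{5}$ ($b = \frac{\left(-22 + 5\right) - 31}{60} = \left(-17 - 31\right) \frac{1}{60} = \left(-48\right) \frac{1}{60} = - \frac{4}{5} \approx -0.8$)
$\left(y{\left(A{\left(a \right)} \right)} + b\right)^{2} = \left(-11 - \frac{4}{5}\right)^{2} = \left(- \frac{59}{5}\right)^{2} = \frac{3481}{25}$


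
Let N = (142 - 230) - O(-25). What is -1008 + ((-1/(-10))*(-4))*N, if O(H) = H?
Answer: -4914/5 ≈ -982.80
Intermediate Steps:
N = -63 (N = (142 - 230) - 1*(-25) = -88 + 25 = -63)
-1008 + ((-1/(-10))*(-4))*N = -1008 + ((-1/(-10))*(-4))*(-63) = -1008 + (-⅒*(-1)*(-4))*(-63) = -1008 + ((⅒)*(-4))*(-63) = -1008 - ⅖*(-63) = -1008 + 126/5 = -4914/5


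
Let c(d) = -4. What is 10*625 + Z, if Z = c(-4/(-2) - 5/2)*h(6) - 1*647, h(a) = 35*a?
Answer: 4763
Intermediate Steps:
Z = -1487 (Z = -140*6 - 1*647 = -4*210 - 647 = -840 - 647 = -1487)
10*625 + Z = 10*625 - 1487 = 6250 - 1487 = 4763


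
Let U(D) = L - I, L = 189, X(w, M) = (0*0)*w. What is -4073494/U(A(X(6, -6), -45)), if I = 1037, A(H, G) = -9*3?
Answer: 2036747/424 ≈ 4803.6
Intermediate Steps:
X(w, M) = 0 (X(w, M) = 0*w = 0)
A(H, G) = -27
U(D) = -848 (U(D) = 189 - 1*1037 = 189 - 1037 = -848)
-4073494/U(A(X(6, -6), -45)) = -4073494/(-848) = -4073494*(-1/848) = 2036747/424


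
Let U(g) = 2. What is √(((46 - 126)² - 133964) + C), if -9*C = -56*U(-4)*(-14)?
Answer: 2*I*√287411/3 ≈ 357.4*I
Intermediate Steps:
C = -1568/9 (C = -(-56*2)*(-14)/9 = -(-112)*(-14)/9 = -⅑*1568 = -1568/9 ≈ -174.22)
√(((46 - 126)² - 133964) + C) = √(((46 - 126)² - 133964) - 1568/9) = √(((-80)² - 133964) - 1568/9) = √((6400 - 133964) - 1568/9) = √(-127564 - 1568/9) = √(-1149644/9) = 2*I*√287411/3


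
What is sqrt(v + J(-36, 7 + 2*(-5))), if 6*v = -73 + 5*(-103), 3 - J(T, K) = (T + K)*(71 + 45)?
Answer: sqrt(4429) ≈ 66.551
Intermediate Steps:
J(T, K) = 3 - 116*K - 116*T (J(T, K) = 3 - (T + K)*(71 + 45) = 3 - (K + T)*116 = 3 - (116*K + 116*T) = 3 + (-116*K - 116*T) = 3 - 116*K - 116*T)
v = -98 (v = (-73 + 5*(-103))/6 = (-73 - 515)/6 = (1/6)*(-588) = -98)
sqrt(v + J(-36, 7 + 2*(-5))) = sqrt(-98 + (3 - 116*(7 + 2*(-5)) - 116*(-36))) = sqrt(-98 + (3 - 116*(7 - 10) + 4176)) = sqrt(-98 + (3 - 116*(-3) + 4176)) = sqrt(-98 + (3 + 348 + 4176)) = sqrt(-98 + 4527) = sqrt(4429)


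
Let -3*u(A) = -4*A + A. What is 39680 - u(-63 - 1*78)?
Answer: 39821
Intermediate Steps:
u(A) = A (u(A) = -(-4*A + A)/3 = -(-1)*A = A)
39680 - u(-63 - 1*78) = 39680 - (-63 - 1*78) = 39680 - (-63 - 78) = 39680 - 1*(-141) = 39680 + 141 = 39821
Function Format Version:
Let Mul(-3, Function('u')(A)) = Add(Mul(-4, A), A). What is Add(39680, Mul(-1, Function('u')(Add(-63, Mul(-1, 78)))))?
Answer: 39821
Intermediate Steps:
Function('u')(A) = A (Function('u')(A) = Mul(Rational(-1, 3), Add(Mul(-4, A), A)) = Mul(Rational(-1, 3), Mul(-3, A)) = A)
Add(39680, Mul(-1, Function('u')(Add(-63, Mul(-1, 78))))) = Add(39680, Mul(-1, Add(-63, Mul(-1, 78)))) = Add(39680, Mul(-1, Add(-63, -78))) = Add(39680, Mul(-1, -141)) = Add(39680, 141) = 39821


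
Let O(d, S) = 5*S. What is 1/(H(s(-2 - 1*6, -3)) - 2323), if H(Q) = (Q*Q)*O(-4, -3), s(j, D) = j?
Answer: -1/3283 ≈ -0.00030460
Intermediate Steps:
H(Q) = -15*Q**2 (H(Q) = (Q*Q)*(5*(-3)) = Q**2*(-15) = -15*Q**2)
1/(H(s(-2 - 1*6, -3)) - 2323) = 1/(-15*(-2 - 1*6)**2 - 2323) = 1/(-15*(-2 - 6)**2 - 2323) = 1/(-15*(-8)**2 - 2323) = 1/(-15*64 - 2323) = 1/(-960 - 2323) = 1/(-3283) = -1/3283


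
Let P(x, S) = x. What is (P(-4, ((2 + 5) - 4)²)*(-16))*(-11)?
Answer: -704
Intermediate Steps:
(P(-4, ((2 + 5) - 4)²)*(-16))*(-11) = -4*(-16)*(-11) = 64*(-11) = -704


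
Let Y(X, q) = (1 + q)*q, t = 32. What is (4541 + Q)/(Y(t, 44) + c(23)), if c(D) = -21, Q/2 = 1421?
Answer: 2461/653 ≈ 3.7688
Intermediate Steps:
Q = 2842 (Q = 2*1421 = 2842)
Y(X, q) = q*(1 + q)
(4541 + Q)/(Y(t, 44) + c(23)) = (4541 + 2842)/(44*(1 + 44) - 21) = 7383/(44*45 - 21) = 7383/(1980 - 21) = 7383/1959 = 7383*(1/1959) = 2461/653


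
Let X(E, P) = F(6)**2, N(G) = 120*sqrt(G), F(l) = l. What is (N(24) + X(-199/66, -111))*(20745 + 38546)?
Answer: 2134476 + 14229840*sqrt(6) ≈ 3.6990e+7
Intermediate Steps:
X(E, P) = 36 (X(E, P) = 6**2 = 36)
(N(24) + X(-199/66, -111))*(20745 + 38546) = (120*sqrt(24) + 36)*(20745 + 38546) = (120*(2*sqrt(6)) + 36)*59291 = (240*sqrt(6) + 36)*59291 = (36 + 240*sqrt(6))*59291 = 2134476 + 14229840*sqrt(6)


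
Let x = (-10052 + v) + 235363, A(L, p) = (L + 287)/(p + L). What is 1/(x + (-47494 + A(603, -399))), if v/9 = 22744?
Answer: 102/39016771 ≈ 2.6143e-6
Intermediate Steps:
v = 204696 (v = 9*22744 = 204696)
A(L, p) = (287 + L)/(L + p)
x = 430007 (x = (-10052 + 204696) + 235363 = 194644 + 235363 = 430007)
1/(x + (-47494 + A(603, -399))) = 1/(430007 + (-47494 + (287 + 603)/(603 - 399))) = 1/(430007 + (-47494 + 890/204)) = 1/(430007 + (-47494 + (1/204)*890)) = 1/(430007 + (-47494 + 445/102)) = 1/(430007 - 4843943/102) = 1/(39016771/102) = 102/39016771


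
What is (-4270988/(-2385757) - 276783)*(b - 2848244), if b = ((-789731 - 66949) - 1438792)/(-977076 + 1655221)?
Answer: 1275448952244933512295036/1617889180765 ≈ 7.8834e+11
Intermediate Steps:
b = -2295472/678145 (b = (-856680 - 1438792)/678145 = -2295472*1/678145 = -2295472/678145 ≈ -3.3849)
(-4270988/(-2385757) - 276783)*(b - 2848244) = (-4270988/(-2385757) - 276783)*(-2295472/678145 - 2848244) = (-4270988*(-1/2385757) - 276783)*(-1931524722852/678145) = (4270988/2385757 - 276783)*(-1931524722852/678145) = -660332708743/2385757*(-1931524722852/678145) = 1275448952244933512295036/1617889180765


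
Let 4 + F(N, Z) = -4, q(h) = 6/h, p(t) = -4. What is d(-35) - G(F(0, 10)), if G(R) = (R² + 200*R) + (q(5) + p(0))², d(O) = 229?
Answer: 43929/25 ≈ 1757.2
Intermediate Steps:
F(N, Z) = -8 (F(N, Z) = -4 - 4 = -8)
G(R) = 196/25 + R² + 200*R (G(R) = (R² + 200*R) + (6/5 - 4)² = (R² + 200*R) + (-14/5)² = (R² + 200*R) + 196/25 = 196/25 + R² + 200*R)
d(-35) - G(F(0, 10)) = 229 - (196/25 + (-8)² + 200*(-8)) = 229 - (196/25 + 64 - 1600) = 229 - 1*(-38204/25) = 229 + 38204/25 = 43929/25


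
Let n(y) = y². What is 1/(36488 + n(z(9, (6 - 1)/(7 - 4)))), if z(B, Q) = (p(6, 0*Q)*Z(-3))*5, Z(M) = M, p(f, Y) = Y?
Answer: 1/36488 ≈ 2.7406e-5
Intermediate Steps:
z(B, Q) = 0 (z(B, Q) = ((0*Q)*(-3))*5 = (0*(-3))*5 = 0*5 = 0)
1/(36488 + n(z(9, (6 - 1)/(7 - 4)))) = 1/(36488 + 0²) = 1/(36488 + 0) = 1/36488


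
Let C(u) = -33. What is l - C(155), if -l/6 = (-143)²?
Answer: -122661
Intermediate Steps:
l = -122694 (l = -6*(-143)² = -6*20449 = -122694)
l - C(155) = -122694 - 1*(-33) = -122694 + 33 = -122661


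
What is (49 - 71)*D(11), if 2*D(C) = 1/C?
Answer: -1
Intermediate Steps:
D(C) = 1/(2*C) (D(C) = (1/C)/2 = 1/(2*C))
(49 - 71)*D(11) = (49 - 71)*((½)/11) = -11/11 = -22*1/22 = -1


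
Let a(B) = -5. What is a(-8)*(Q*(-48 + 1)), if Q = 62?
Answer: 14570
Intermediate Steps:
a(-8)*(Q*(-48 + 1)) = -310*(-48 + 1) = -310*(-47) = -5*(-2914) = 14570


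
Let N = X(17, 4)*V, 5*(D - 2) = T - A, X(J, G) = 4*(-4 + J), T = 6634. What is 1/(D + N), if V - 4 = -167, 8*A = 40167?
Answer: -8/65211 ≈ -0.00012268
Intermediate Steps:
X(J, G) = -16 + 4*J
A = 40167/8 (A = (⅛)*40167 = 40167/8 ≈ 5020.9)
V = -163 (V = 4 - 167 = -163)
D = 2597/8 (D = 2 + (6634 - 1*40167/8)/5 = 2 + (6634 - 40167/8)/5 = 2 + (⅕)*(12905/8) = 2 + 2581/8 = 2597/8 ≈ 324.63)
N = -8476 (N = (-16 + 4*17)*(-163) = (-16 + 68)*(-163) = 52*(-163) = -8476)
1/(D + N) = 1/(2597/8 - 8476) = 1/(-65211/8) = -8/65211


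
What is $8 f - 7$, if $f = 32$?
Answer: $249$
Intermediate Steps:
$8 f - 7 = 8 \cdot 32 - 7 = 256 - 7 = 249$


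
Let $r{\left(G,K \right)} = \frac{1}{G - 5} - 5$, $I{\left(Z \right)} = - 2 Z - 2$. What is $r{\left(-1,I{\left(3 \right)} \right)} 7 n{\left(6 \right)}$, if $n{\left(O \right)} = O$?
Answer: $-217$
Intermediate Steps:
$I{\left(Z \right)} = -2 - 2 Z$
$r{\left(G,K \right)} = -5 + \frac{1}{-5 + G}$ ($r{\left(G,K \right)} = \frac{1}{-5 + G} - 5 = -5 + \frac{1}{-5 + G}$)
$r{\left(-1,I{\left(3 \right)} \right)} 7 n{\left(6 \right)} = \frac{26 - -5}{-5 - 1} \cdot 7 \cdot 6 = \frac{26 + 5}{-6} \cdot 7 \cdot 6 = \left(- \frac{1}{6}\right) 31 \cdot 7 \cdot 6 = \left(- \frac{31}{6}\right) 7 \cdot 6 = \left(- \frac{217}{6}\right) 6 = -217$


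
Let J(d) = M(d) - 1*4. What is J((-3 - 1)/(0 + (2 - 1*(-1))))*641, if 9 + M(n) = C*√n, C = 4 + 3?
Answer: -8333 + 8974*I*√3/3 ≈ -8333.0 + 5181.1*I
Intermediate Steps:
C = 7
M(n) = -9 + 7*√n
J(d) = -13 + 7*√d (J(d) = (-9 + 7*√d) - 1*4 = (-9 + 7*√d) - 4 = -13 + 7*√d)
J((-3 - 1)/(0 + (2 - 1*(-1))))*641 = (-13 + 7*√((-3 - 1)/(0 + (2 - 1*(-1)))))*641 = (-13 + 7*√(-4/(0 + (2 + 1))))*641 = (-13 + 7*√(-4/(0 + 3)))*641 = (-13 + 7*√(-4/3))*641 = (-13 + 7*(2*I*√3/3))*641 = (-13 + 14*I*√3/3)*641 = -8333 + 8974*I*√3/3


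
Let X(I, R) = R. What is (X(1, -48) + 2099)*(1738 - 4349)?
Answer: -5355161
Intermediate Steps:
(X(1, -48) + 2099)*(1738 - 4349) = (-48 + 2099)*(1738 - 4349) = 2051*(-2611) = -5355161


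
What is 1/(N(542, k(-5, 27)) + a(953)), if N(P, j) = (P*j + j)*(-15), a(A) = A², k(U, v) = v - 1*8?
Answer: 1/753454 ≈ 1.3272e-6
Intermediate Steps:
k(U, v) = -8 + v (k(U, v) = v - 8 = -8 + v)
N(P, j) = -15*j - 15*P*j (N(P, j) = (j + P*j)*(-15) = -15*j - 15*P*j)
1/(N(542, k(-5, 27)) + a(953)) = 1/(-15*(-8 + 27)*(1 + 542) + 953²) = 1/(-15*19*543 + 908209) = 1/(-154755 + 908209) = 1/753454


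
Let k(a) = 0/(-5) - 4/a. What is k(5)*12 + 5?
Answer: -23/5 ≈ -4.6000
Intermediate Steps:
k(a) = -4/a (k(a) = 0*(-⅕) - 4/a = 0 - 4/a = -4/a)
k(5)*12 + 5 = -4/5*12 + 5 = -4*⅕*12 + 5 = -⅘*12 + 5 = -48/5 + 5 = -23/5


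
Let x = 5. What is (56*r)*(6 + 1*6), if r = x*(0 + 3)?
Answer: 10080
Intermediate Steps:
r = 15 (r = 5*(0 + 3) = 5*3 = 15)
(56*r)*(6 + 1*6) = (56*15)*(6 + 1*6) = 840*(6 + 6) = 840*12 = 10080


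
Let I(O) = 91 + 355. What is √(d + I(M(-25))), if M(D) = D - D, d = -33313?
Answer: I*√32867 ≈ 181.29*I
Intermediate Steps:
M(D) = 0
I(O) = 446
√(d + I(M(-25))) = √(-33313 + 446) = √(-32867) = I*√32867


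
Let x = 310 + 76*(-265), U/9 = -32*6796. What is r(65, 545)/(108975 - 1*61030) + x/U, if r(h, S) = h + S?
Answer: 71489021/3128008512 ≈ 0.022854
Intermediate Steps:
U = -1957248 (U = 9*(-32*6796) = 9*(-217472) = -1957248)
r(h, S) = S + h
x = -19830 (x = 310 - 20140 = -19830)
r(65, 545)/(108975 - 1*61030) + x/U = (545 + 65)/(108975 - 1*61030) - 19830/(-1957248) = 610/(108975 - 61030) - 19830*(-1/1957248) = 610/47945 + 3305/326208 = 610*(1/47945) + 3305/326208 = 122/9589 + 3305/326208 = 71489021/3128008512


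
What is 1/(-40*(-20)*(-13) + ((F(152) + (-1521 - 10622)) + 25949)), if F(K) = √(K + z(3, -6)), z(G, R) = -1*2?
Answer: 1703/5800343 - 5*√6/11600686 ≈ 0.00029255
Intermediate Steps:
z(G, R) = -2
F(K) = √(-2 + K) (F(K) = √(K - 2) = √(-2 + K))
1/(-40*(-20)*(-13) + ((F(152) + (-1521 - 10622)) + 25949)) = 1/(-40*(-20)*(-13) + ((√(-2 + 152) + (-1521 - 10622)) + 25949)) = 1/(800*(-13) + ((√150 - 12143) + 25949)) = 1/(-10400 + ((5*√6 - 12143) + 25949)) = 1/(-10400 + ((-12143 + 5*√6) + 25949)) = 1/(-10400 + (13806 + 5*√6)) = 1/(3406 + 5*√6)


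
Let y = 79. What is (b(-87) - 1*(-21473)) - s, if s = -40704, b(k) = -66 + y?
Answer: 62190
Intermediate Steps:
b(k) = 13 (b(k) = -66 + 79 = 13)
(b(-87) - 1*(-21473)) - s = (13 - 1*(-21473)) - 1*(-40704) = (13 + 21473) + 40704 = 21486 + 40704 = 62190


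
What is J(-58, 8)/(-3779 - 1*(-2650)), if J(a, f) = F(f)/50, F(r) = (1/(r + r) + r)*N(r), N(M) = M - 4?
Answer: -129/225800 ≈ -0.00057130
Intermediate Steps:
N(M) = -4 + M
F(r) = (-4 + r)*(r + 1/(2*r)) (F(r) = (1/(r + r) + r)*(-4 + r) = (1/(2*r) + r)*(-4 + r) = (r + 1/(2*r))*(-4 + r) = (-4 + r)*(r + 1/(2*r)))
J(a, f) = 1/100 - 2*f/25 - 1/(25*f) + f²/50 (J(a, f) = (½ + f² - 4*f - 2/f)/50 = (½ + f² - 4*f - 2/f)*(1/50) = 1/100 - 2*f/25 - 1/(25*f) + f²/50)
J(-58, 8)/(-3779 - 1*(-2650)) = ((1/100)*(-4 + 8 + 2*8²*(-4 + 8))/8)/(-3779 - 1*(-2650)) = ((1/100)*(⅛)*(-4 + 8 + 2*64*4))/(-3779 + 2650) = ((1/100)*(⅛)*(-4 + 8 + 512))/(-1129) = ((1/100)*(⅛)*516)*(-1/1129) = (129/200)*(-1/1129) = -129/225800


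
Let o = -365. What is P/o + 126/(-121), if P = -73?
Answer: -509/605 ≈ -0.84132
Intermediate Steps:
P/o + 126/(-121) = -73/(-365) + 126/(-121) = -73*(-1/365) + 126*(-1/121) = ⅕ - 126/121 = -509/605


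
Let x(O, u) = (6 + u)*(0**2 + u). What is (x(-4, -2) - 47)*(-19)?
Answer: 1045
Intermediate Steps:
x(O, u) = u*(6 + u) (x(O, u) = (6 + u)*(0 + u) = (6 + u)*u = u*(6 + u))
(x(-4, -2) - 47)*(-19) = (-2*(6 - 2) - 47)*(-19) = (-2*4 - 47)*(-19) = (-8 - 47)*(-19) = -55*(-19) = 1045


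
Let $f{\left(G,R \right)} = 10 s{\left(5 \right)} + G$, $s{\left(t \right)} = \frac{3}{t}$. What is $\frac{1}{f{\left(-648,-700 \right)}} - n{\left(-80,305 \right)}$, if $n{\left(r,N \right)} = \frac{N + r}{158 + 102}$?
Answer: $- \frac{14471}{16692} \approx -0.86694$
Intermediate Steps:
$n{\left(r,N \right)} = \frac{N}{260} + \frac{r}{260}$ ($n{\left(r,N \right)} = \frac{N + r}{260} = \left(N + r\right) \frac{1}{260} = \frac{N}{260} + \frac{r}{260}$)
$f{\left(G,R \right)} = 6 + G$ ($f{\left(G,R \right)} = 10 \cdot \frac{3}{5} + G = 6 + G$)
$\frac{1}{f{\left(-648,-700 \right)}} - n{\left(-80,305 \right)} = \frac{1}{6 - 648} - \left(\frac{1}{260} \cdot 305 + \frac{1}{260} \left(-80\right)\right) = \frac{1}{-642} - \left(\frac{61}{52} - \frac{4}{13}\right) = - \frac{1}{642} - \frac{45}{52} = - \frac{14471}{16692}$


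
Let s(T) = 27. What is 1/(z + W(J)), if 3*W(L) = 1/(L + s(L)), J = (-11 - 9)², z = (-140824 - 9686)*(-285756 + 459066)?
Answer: -1281/33414741656099 ≈ -3.8336e-11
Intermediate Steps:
z = -26084888100 (z = -150510*173310 = -26084888100)
J = 400 (J = (-20)² = 400)
W(L) = 1/(3*(27 + L)) (W(L) = 1/(3*(L + 27)) = 1/(3*(27 + L)))
1/(z + W(J)) = 1/(-26084888100 + 1/(3*(27 + 400))) = 1/(-26084888100 + (⅓)/427) = 1/(-26084888100 + (⅓)*(1/427)) = 1/(-26084888100 + 1/1281) = 1/(-33414741656099/1281) = -1281/33414741656099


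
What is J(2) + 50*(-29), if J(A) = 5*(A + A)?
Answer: -1430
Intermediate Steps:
J(A) = 10*A (J(A) = 5*(2*A) = 10*A)
J(2) + 50*(-29) = 10*2 + 50*(-29) = 20 - 1450 = -1430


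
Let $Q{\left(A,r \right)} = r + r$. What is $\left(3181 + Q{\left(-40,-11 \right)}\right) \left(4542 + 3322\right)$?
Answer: $24842376$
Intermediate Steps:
$Q{\left(A,r \right)} = 2 r$
$\left(3181 + Q{\left(-40,-11 \right)}\right) \left(4542 + 3322\right) = \left(3181 + 2 \left(-11\right)\right) \left(4542 + 3322\right) = \left(3181 - 22\right) 7864 = 3159 \cdot 7864 = 24842376$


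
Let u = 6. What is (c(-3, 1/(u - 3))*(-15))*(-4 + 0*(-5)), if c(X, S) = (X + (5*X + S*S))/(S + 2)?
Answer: -460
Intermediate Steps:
c(X, S) = (S**2 + 6*X)/(2 + S) (c(X, S) = (X + (5*X + S**2))/(2 + S) = (X + (S**2 + 5*X))/(2 + S) = (S**2 + 6*X)/(2 + S))
(c(-3, 1/(u - 3))*(-15))*(-4 + 0*(-5)) = ((((1/(6 - 3))**2 + 6*(-3))/(2 + 1/(6 - 3)))*(-15))*(-4 + 0*(-5)) = ((((1/3)**2 - 18)/(2 + 1/3))*(-15))*(-4 + 0) = ((((1/3)**2 - 18)/(2 + 1/3))*(-15))*(-4) = (((1/9 - 18)/(7/3))*(-15))*(-4) = (((3/7)*(-161/9))*(-15))*(-4) = -23/3*(-15)*(-4) = 115*(-4) = -460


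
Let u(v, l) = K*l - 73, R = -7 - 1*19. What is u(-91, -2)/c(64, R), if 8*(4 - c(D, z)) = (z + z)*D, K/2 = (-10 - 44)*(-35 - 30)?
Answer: -14113/420 ≈ -33.602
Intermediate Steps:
R = -26 (R = -7 - 19 = -26)
K = 7020 (K = 2*((-10 - 44)*(-35 - 30)) = 2*(-54*(-65)) = 2*3510 = 7020)
u(v, l) = -73 + 7020*l (u(v, l) = 7020*l - 73 = -73 + 7020*l)
c(D, z) = 4 - D*z/4 (c(D, z) = 4 - (z + z)*D/8 = 4 - 2*z*D/8 = 4 - D*z/4)
u(-91, -2)/c(64, R) = (-73 + 7020*(-2))/(4 - 1/4*64*(-26)) = (-73 - 14040)/(4 + 416) = -14113/420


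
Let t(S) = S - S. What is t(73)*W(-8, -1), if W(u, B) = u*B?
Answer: 0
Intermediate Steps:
t(S) = 0
W(u, B) = B*u
t(73)*W(-8, -1) = 0*(-1*(-8)) = 0*8 = 0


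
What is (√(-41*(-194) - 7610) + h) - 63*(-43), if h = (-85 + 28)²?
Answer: 5958 + 2*√86 ≈ 5976.5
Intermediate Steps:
h = 3249 (h = (-57)² = 3249)
(√(-41*(-194) - 7610) + h) - 63*(-43) = (√(-41*(-194) - 7610) + 3249) - 63*(-43) = (√(7954 - 7610) + 3249) + 2709 = (√344 + 3249) + 2709 = (2*√86 + 3249) + 2709 = (3249 + 2*√86) + 2709 = 5958 + 2*√86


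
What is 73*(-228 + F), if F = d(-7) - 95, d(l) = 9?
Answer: -22922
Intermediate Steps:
F = -86 (F = 9 - 95 = -86)
73*(-228 + F) = 73*(-228 - 86) = 73*(-314) = -22922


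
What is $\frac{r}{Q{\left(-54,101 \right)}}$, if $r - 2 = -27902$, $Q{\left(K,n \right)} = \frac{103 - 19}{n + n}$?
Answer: $- \frac{469650}{7} \approx -67093.0$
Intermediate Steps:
$Q{\left(K,n \right)} = \frac{42}{n}$ ($Q{\left(K,n \right)} = \frac{84}{2 n} = 84 \frac{1}{2 n} = \frac{42}{n}$)
$r = -27900$ ($r = 2 - 27902 = -27900$)
$\frac{r}{Q{\left(-54,101 \right)}} = - \frac{27900}{42 \cdot \frac{1}{101}} = - \frac{27900}{\frac{42}{101}} = \left(-27900\right) \frac{101}{42} = - \frac{469650}{7}$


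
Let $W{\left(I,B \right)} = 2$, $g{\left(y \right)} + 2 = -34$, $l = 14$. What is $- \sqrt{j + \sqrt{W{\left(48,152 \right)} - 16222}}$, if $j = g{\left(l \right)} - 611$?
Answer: $- \sqrt{-647 + 2 i \sqrt{4055}} \approx -2.4916 - 25.558 i$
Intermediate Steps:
$g{\left(y \right)} = -36$ ($g{\left(y \right)} = -2 - 34 = -36$)
$j = -647$ ($j = -36 - 611 = -647$)
$- \sqrt{j + \sqrt{W{\left(48,152 \right)} - 16222}} = - \sqrt{-647 + \sqrt{2 - 16222}} = - \sqrt{-647 + \sqrt{-16220}} = - \sqrt{-647 + 2 i \sqrt{4055}}$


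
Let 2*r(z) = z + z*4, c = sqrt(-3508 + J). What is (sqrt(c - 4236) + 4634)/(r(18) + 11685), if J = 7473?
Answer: 2317/5865 + sqrt(-4236 + sqrt(3965))/11730 ≈ 0.39506 + 0.0055072*I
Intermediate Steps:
c = sqrt(3965) (c = sqrt(-3508 + 7473) = sqrt(3965) ≈ 62.968)
r(z) = 5*z/2 (r(z) = (z + z*4)/2 = (z + 4*z)/2 = (5*z)/2 = 5*z/2)
(sqrt(c - 4236) + 4634)/(r(18) + 11685) = (sqrt(sqrt(3965) - 4236) + 4634)/((5/2)*18 + 11685) = (sqrt(-4236 + sqrt(3965)) + 4634)/(45 + 11685) = (4634 + sqrt(-4236 + sqrt(3965)))/11730 = (4634 + sqrt(-4236 + sqrt(3965)))*(1/11730) = 2317/5865 + sqrt(-4236 + sqrt(3965))/11730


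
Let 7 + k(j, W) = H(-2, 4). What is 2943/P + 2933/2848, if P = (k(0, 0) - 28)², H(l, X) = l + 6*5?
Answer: 8525381/139552 ≈ 61.091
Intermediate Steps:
H(l, X) = 30 + l (H(l, X) = l + 30 = 30 + l)
k(j, W) = 21 (k(j, W) = -7 + (30 - 2) = -7 + 28 = 21)
P = 49 (P = (21 - 28)² = (-7)² = 49)
2943/P + 2933/2848 = 2943/49 + 2933/2848 = 8525381/139552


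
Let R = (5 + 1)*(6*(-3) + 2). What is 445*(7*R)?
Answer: -299040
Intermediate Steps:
R = -96 (R = 6*(-18 + 2) = 6*(-16) = -96)
445*(7*R) = 445*(7*(-96)) = 445*(-672) = -299040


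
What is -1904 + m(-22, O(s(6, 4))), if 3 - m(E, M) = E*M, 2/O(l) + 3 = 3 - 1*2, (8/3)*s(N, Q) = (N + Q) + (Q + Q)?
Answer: -1923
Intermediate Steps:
s(N, Q) = 3*N/8 + 9*Q/8 (s(N, Q) = 3*((N + Q) + (Q + Q))/8 = 3*((N + Q) + 2*Q)/8 = 3*(N + 3*Q)/8 = 3*N/8 + 9*Q/8)
O(l) = -1 (O(l) = 2/(-3 + (3 - 1*2)) = 2/(-3 + (3 - 2)) = 2/(-3 + 1) = 2/(-2) = 2*(-½) = -1)
m(E, M) = 3 - E*M
-1904 + m(-22, O(s(6, 4))) = -1904 + (3 - 1*(-22)*(-1)) = -1904 + (3 - 22) = -1904 - 19 = -1923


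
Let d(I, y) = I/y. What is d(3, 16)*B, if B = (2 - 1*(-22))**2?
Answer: 108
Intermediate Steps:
B = 576 (B = (2 + 22)**2 = 24**2 = 576)
d(3, 16)*B = (3/16)*576 = 108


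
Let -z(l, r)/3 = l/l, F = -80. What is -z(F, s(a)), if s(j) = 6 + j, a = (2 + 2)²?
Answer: 3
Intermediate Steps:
a = 16 (a = 4² = 16)
z(l, r) = -3 (z(l, r) = -3*l/l = -3*1 = -3)
-z(F, s(a)) = -1*(-3) = 3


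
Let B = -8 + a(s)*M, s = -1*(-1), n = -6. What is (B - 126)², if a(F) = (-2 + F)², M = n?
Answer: 19600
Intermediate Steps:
M = -6
s = 1
B = -14 (B = -8 + (-2 + 1)²*(-6) = -8 + (-1)²*(-6) = -8 + 1*(-6) = -8 - 6 = -14)
(B - 126)² = (-14 - 126)² = (-140)² = 19600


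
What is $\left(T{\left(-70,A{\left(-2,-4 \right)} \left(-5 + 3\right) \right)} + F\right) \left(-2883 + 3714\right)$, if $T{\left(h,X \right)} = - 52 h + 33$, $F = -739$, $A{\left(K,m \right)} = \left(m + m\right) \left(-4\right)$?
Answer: $2438154$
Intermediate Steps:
$A{\left(K,m \right)} = - 8 m$ ($A{\left(K,m \right)} = 2 m \left(-4\right) = - 8 m$)
$T{\left(h,X \right)} = 33 - 52 h$
$\left(T{\left(-70,A{\left(-2,-4 \right)} \left(-5 + 3\right) \right)} + F\right) \left(-2883 + 3714\right) = \left(\left(33 - -3640\right) - 739\right) \left(-2883 + 3714\right) = \left(\left(33 + 3640\right) - 739\right) 831 = \left(3673 - 739\right) 831 = 2934 \cdot 831 = 2438154$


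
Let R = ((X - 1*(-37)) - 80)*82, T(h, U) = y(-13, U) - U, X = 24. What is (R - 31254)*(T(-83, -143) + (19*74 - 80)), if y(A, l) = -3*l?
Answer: -62277176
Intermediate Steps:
T(h, U) = -4*U (T(h, U) = -3*U - U = -4*U)
R = -1558 (R = ((24 - 1*(-37)) - 80)*82 = ((24 + 37) - 80)*82 = (61 - 80)*82 = -19*82 = -1558)
(R - 31254)*(T(-83, -143) + (19*74 - 80)) = (-1558 - 31254)*(-4*(-143) + (19*74 - 80)) = -32812*(572 + (1406 - 80)) = -32812*(572 + 1326) = -32812*1898 = -62277176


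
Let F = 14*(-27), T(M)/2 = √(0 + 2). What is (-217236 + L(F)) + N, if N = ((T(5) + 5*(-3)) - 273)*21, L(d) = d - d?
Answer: -223284 + 42*√2 ≈ -2.2322e+5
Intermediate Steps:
T(M) = 2*√2 (T(M) = 2*√(0 + 2) = 2*√2)
F = -378
L(d) = 0
N = -6048 + 42*√2 (N = ((2*√2 + 5*(-3)) - 273)*21 = ((2*√2 - 15) - 273)*21 = ((-15 + 2*√2) - 273)*21 = (-288 + 2*√2)*21 = -6048 + 42*√2 ≈ -5988.6)
(-217236 + L(F)) + N = (-217236 + 0) + (-6048 + 42*√2) = -217236 + (-6048 + 42*√2) = -223284 + 42*√2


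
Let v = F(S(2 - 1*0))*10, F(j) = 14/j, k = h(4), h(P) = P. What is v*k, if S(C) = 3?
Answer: 560/3 ≈ 186.67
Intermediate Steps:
k = 4
v = 140/3 (v = (14/3)*10 = 140/3 ≈ 46.667)
v*k = (140/3)*4 = 560/3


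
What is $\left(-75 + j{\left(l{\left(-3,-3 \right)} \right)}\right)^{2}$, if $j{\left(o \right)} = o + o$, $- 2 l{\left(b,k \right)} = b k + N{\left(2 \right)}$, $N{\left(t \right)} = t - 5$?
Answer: $6561$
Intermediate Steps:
$N{\left(t \right)} = -5 + t$
$l{\left(b,k \right)} = \frac{3}{2} - \frac{b k}{2}$ ($l{\left(b,k \right)} = - \frac{b k + \left(-5 + 2\right)}{2} = - \frac{b k - 3}{2} = - \frac{-3 + b k}{2} = \frac{3}{2} - \frac{b k}{2}$)
$j{\left(o \right)} = 2 o$
$\left(-75 + j{\left(l{\left(-3,-3 \right)} \right)}\right)^{2} = \left(-75 + 2 \left(\frac{3}{2} - \left(- \frac{3}{2}\right) \left(-3\right)\right)\right)^{2} = \left(-75 + 2 \left(\frac{3}{2} - \frac{9}{2}\right)\right)^{2} = \left(-75 + 2 \left(-3\right)\right)^{2} = \left(-75 - 6\right)^{2} = \left(-81\right)^{2} = 6561$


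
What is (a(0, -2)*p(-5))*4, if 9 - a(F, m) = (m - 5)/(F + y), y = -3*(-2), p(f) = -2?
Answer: -244/3 ≈ -81.333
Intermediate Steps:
y = 6
a(F, m) = 9 - (-5 + m)/(6 + F) (a(F, m) = 9 - (m - 5)/(F + 6) = 9 - (-5 + m)/(6 + F))
(a(0, -2)*p(-5))*4 = (((59 - 1*(-2) + 9*0)/(6 + 0))*(-2))*4 = (((59 + 2 + 0)/6)*(-2))*4 = (((⅙)*61)*(-2))*4 = ((61/6)*(-2))*4 = -61/3*4 = -244/3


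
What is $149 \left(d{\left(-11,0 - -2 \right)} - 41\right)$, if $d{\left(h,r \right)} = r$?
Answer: $-5811$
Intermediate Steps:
$149 \left(d{\left(-11,0 - -2 \right)} - 41\right) = 149 \left(\left(0 - -2\right) - 41\right) = 149 \left(\left(0 + 2\right) - 41\right) = 149 \left(2 - 41\right) = 149 \left(-39\right) = -5811$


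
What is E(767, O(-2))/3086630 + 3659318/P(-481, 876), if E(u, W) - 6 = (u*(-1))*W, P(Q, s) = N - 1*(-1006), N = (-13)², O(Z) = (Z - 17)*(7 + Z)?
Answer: 2259009268353/725358050 ≈ 3114.3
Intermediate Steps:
O(Z) = (-17 + Z)*(7 + Z)
N = 169
P(Q, s) = 1175 (P(Q, s) = 169 - 1*(-1006) = 169 + 1006 = 1175)
E(u, W) = 6 - W*u (E(u, W) = 6 + (u*(-1))*W = 6 + (-u)*W = 6 - W*u)
E(767, O(-2))/3086630 + 3659318/P(-481, 876) = (6 - 1*(-119 + (-2)² - 10*(-2))*767)/3086630 + 3659318/1175 = (6 - 1*(-119 + 4 + 20)*767)*(1/3086630) + 3659318*(1/1175) = (6 - 1*(-95)*767)*(1/3086630) + 3659318/1175 = (6 + 72865)*(1/3086630) + 3659318/1175 = 72871*(1/3086630) + 3659318/1175 = 72871/3086630 + 3659318/1175 = 2259009268353/725358050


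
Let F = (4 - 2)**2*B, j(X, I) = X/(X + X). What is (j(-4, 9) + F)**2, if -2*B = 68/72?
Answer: 625/324 ≈ 1.9290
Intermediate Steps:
B = -17/36 (B = -34/72 = -1/2*17/18 = -17/36 ≈ -0.47222)
j(X, I) = 1/2 (j(X, I) = X/((2*X)) = (1/(2*X))*X = 1/2)
F = -17/9 (F = (4 - 2)**2*(-17/36) = 2**2*(-17/36) = 4*(-17/36) = -17/9 ≈ -1.8889)
(j(-4, 9) + F)**2 = (1/2 - 17/9)**2 = (-25/18)**2 = 625/324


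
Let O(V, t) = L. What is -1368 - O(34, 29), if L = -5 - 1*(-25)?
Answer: -1388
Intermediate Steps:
L = 20 (L = -5 + 25 = 20)
O(V, t) = 20
-1368 - O(34, 29) = -1368 - 1*20 = -1368 - 20 = -1388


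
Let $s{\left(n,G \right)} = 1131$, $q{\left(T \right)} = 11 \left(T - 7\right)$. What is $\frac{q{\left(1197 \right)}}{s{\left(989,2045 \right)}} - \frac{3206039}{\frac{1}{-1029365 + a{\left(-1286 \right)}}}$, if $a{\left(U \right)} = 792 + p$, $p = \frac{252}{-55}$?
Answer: $\frac{205130930462052553}{62205} \approx 3.2977 \cdot 10^{12}$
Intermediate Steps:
$q{\left(T \right)} = -77 + 11 T$ ($q{\left(T \right)} = 11 \left(-7 + T\right) = -77 + 11 T$)
$p = - \frac{252}{55}$ ($p = 252 \left(- \frac{1}{55}\right) = - \frac{252}{55} \approx -4.5818$)
$a{\left(U \right)} = \frac{43308}{55}$ ($a{\left(U \right)} = 792 - \frac{252}{55} = \frac{43308}{55}$)
$\frac{q{\left(1197 \right)}}{s{\left(989,2045 \right)}} - \frac{3206039}{\frac{1}{-1029365 + a{\left(-1286 \right)}}} = \frac{-77 + 11 \cdot 1197}{1131} - \frac{3206039}{\frac{1}{-1029365 + \frac{43308}{55}}} = \left(-77 + 13167\right) \frac{1}{1131} - \frac{3206039}{\frac{1}{- \frac{56571767}{55}}} = 13090 \cdot \frac{1}{1131} - \frac{3206039}{- \frac{55}{56571767}} = \frac{13090}{1131} - - \frac{181371291300913}{55} = \frac{13090}{1131} + \frac{181371291300913}{55} = \frac{205130930462052553}{62205}$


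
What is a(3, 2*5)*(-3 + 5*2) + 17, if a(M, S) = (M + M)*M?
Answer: 143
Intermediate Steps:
a(M, S) = 2*M**2 (a(M, S) = (2*M)*M = 2*M**2)
a(3, 2*5)*(-3 + 5*2) + 17 = (2*3**2)*(-3 + 5*2) + 17 = (2*9)*(-3 + 10) + 17 = 18*7 + 17 = 126 + 17 = 143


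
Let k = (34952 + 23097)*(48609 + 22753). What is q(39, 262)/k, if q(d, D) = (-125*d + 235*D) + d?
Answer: 28367/2071246369 ≈ 1.3696e-5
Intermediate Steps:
q(d, D) = -124*d + 235*D
k = 4142492738 (k = 58049*71362 = 4142492738)
q(39, 262)/k = (-124*39 + 235*262)/4142492738 = (-4836 + 61570)*(1/4142492738) = 56734*(1/4142492738) = 28367/2071246369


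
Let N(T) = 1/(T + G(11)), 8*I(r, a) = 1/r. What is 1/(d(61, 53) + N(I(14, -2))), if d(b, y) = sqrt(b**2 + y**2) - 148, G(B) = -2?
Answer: -3692434/385969543 - 49729*sqrt(6530)/771939086 ≈ -0.014772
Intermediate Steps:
I(r, a) = 1/(8*r)
d(b, y) = -148 + sqrt(b**2 + y**2)
N(T) = 1/(-2 + T) (N(T) = 1/(T - 2) = 1/(-2 + T))
1/(d(61, 53) + N(I(14, -2))) = 1/((-148 + sqrt(61**2 + 53**2)) + 1/(-2 + (1/8)/14)) = 1/((-148 + sqrt(3721 + 2809)) + 1/(-2 + (1/8)*(1/14))) = 1/((-148 + sqrt(6530)) + 1/(-2 + 1/112)) = 1/((-148 + sqrt(6530)) + 1/(-223/112)) = 1/((-148 + sqrt(6530)) - 112/223) = 1/(-33116/223 + sqrt(6530))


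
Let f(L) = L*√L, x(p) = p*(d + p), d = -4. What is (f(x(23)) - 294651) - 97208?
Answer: -391859 + 437*√437 ≈ -3.8272e+5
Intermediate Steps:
x(p) = p*(-4 + p)
f(L) = L^(3/2)
(f(x(23)) - 294651) - 97208 = ((23*(-4 + 23))^(3/2) - 294651) - 97208 = ((23*19)^(3/2) - 294651) - 97208 = (437^(3/2) - 294651) - 97208 = (437*√437 - 294651) - 97208 = (-294651 + 437*√437) - 97208 = -391859 + 437*√437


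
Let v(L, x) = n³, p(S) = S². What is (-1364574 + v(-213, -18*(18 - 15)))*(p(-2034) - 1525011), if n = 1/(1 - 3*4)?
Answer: -4744303118899275/1331 ≈ -3.5645e+12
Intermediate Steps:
n = -1/11 (n = 1/(1 - 12) = 1/(-11) = -1/11 ≈ -0.090909)
v(L, x) = -1/1331 (v(L, x) = (-1/11)³ = -1/1331)
(-1364574 + v(-213, -18*(18 - 15)))*(p(-2034) - 1525011) = (-1364574 - 1/1331)*((-2034)² - 1525011) = -1816247995*(4137156 - 1525011)/1331 = -1816247995/1331*2612145 = -4744303118899275/1331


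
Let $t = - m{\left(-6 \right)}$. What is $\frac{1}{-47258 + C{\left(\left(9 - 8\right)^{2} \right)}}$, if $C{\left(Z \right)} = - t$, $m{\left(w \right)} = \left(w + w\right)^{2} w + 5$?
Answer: $- \frac{1}{48117} \approx -2.0783 \cdot 10^{-5}$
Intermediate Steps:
$m{\left(w \right)} = 5 + 4 w^{3}$ ($m{\left(w \right)} = \left(2 w\right)^{2} w + 5 = 4 w^{2} w + 5 = 4 w^{3} + 5 = 5 + 4 w^{3}$)
$t = 859$ ($t = - (5 + 4 \left(-6\right)^{3}) = - (5 + 4 \left(-216\right)) = - (5 - 864) = \left(-1\right) \left(-859\right) = 859$)
$C{\left(Z \right)} = -859$ ($C{\left(Z \right)} = \left(-1\right) 859 = -859$)
$\frac{1}{-47258 + C{\left(\left(9 - 8\right)^{2} \right)}} = \frac{1}{-47258 - 859} = \frac{1}{-48117} = - \frac{1}{48117}$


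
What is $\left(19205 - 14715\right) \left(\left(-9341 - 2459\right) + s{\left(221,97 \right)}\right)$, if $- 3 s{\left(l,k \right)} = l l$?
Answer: $- \frac{378242090}{3} \approx -1.2608 \cdot 10^{8}$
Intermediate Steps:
$s{\left(l,k \right)} = - \frac{l^{2}}{3}$ ($s{\left(l,k \right)} = - \frac{l l}{3} = - \frac{l^{2}}{3}$)
$\left(19205 - 14715\right) \left(\left(-9341 - 2459\right) + s{\left(221,97 \right)}\right) = \left(19205 - 14715\right) \left(\left(-9341 - 2459\right) - \frac{221^{2}}{3}\right) = 4490 \left(\left(-9341 - 2459\right) - \frac{48841}{3}\right) = 4490 \left(-11800 - \frac{48841}{3}\right) = 4490 \left(- \frac{84241}{3}\right) = - \frac{378242090}{3}$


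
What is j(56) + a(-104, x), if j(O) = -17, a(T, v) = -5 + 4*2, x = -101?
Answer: -14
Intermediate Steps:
a(T, v) = 3 (a(T, v) = -5 + 8 = 3)
j(56) + a(-104, x) = -17 + 3 = -14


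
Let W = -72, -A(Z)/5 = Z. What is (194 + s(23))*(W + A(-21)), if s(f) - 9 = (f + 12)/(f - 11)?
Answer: 27181/4 ≈ 6795.3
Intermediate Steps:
s(f) = 9 + (12 + f)/(-11 + f) (s(f) = 9 + (f + 12)/(f - 11) = 9 + (12 + f)/(-11 + f))
A(Z) = -5*Z
(194 + s(23))*(W + A(-21)) = (194 + (-87 + 10*23)/(-11 + 23))*(-72 - 5*(-21)) = (194 + (-87 + 230)/12)*(-72 + 105) = (194 + (1/12)*143)*33 = (194 + 143/12)*33 = (2471/12)*33 = 27181/4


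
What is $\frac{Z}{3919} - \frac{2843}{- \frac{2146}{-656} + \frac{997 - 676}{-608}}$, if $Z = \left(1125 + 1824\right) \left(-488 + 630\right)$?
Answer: $- \frac{249103118030}{268008653} \approx -929.46$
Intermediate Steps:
$Z = 418758$ ($Z = 2949 \cdot 142 = 418758$)
$\frac{Z}{3919} - \frac{2843}{- \frac{2146}{-656} + \frac{997 - 676}{-608}} = \frac{418758}{3919} - \frac{2843}{- \frac{2146}{-656} + \frac{997 - 676}{-608}} = 418758 \cdot \frac{1}{3919} - \frac{2843}{\left(-2146\right) \left(- \frac{1}{656}\right) + 321 \left(- \frac{1}{608}\right)} = \frac{418758}{3919} - \frac{2843}{\frac{1073}{328} - \frac{321}{608}} = \frac{418758}{3919} - \frac{2843}{\frac{68387}{24928}} = \frac{418758}{3919} - \frac{70870304}{68387} = - \frac{249103118030}{268008653}$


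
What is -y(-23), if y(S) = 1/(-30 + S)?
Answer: 1/53 ≈ 0.018868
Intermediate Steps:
-y(-23) = -1/(-30 - 23) = -1/(-53) = -1*(-1/53) = 1/53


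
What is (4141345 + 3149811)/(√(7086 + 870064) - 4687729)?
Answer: -34178963424724/21974802300291 - 36455780*√35086/21974802300291 ≈ -1.5557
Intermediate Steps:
(4141345 + 3149811)/(√(7086 + 870064) - 4687729) = 7291156/(√877150 - 4687729) = 7291156/(5*√35086 - 4687729) = 7291156/(-4687729 + 5*√35086)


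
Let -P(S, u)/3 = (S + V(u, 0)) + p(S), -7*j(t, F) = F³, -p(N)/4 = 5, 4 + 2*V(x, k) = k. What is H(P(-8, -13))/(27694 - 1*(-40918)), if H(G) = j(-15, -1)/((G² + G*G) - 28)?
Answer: 1/7767152848 ≈ 1.2875e-10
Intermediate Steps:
V(x, k) = -2 + k/2
p(N) = -20 (p(N) = -4*5 = -20)
j(t, F) = -F³/7
P(S, u) = 66 - 3*S (P(S, u) = -3*((S + (-2 + (½)*0)) - 20) = -3*((S + (-2 + 0)) - 20) = -3*((S - 2) - 20) = -3*((-2 + S) - 20) = -3*(-22 + S) = 66 - 3*S)
H(G) = 1/(7*(-28 + 2*G²)) (H(G) = (-⅐*(-1)³)/((G² + G*G) - 28) = (-⅐*(-1))/((G² + G²) - 28) = 1/(7*(2*G² - 28)) = 1/(7*(-28 + 2*G²)))
H(P(-8, -13))/(27694 - 1*(-40918)) = (1/(14*(-14 + (66 - 3*(-8))²)))/(27694 - 1*(-40918)) = (1/(14*(-14 + (66 + 24)²)))/(27694 + 40918) = (1/(14*(-14 + 90²)))/68612 = (1/(14*(-14 + 8100)))*(1/68612) = ((1/14)/8086)*(1/68612) = ((1/14)*(1/8086))*(1/68612) = (1/113204)*(1/68612) = 1/7767152848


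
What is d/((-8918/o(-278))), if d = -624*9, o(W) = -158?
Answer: -34128/343 ≈ -99.499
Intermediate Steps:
d = -5616
d/((-8918/o(-278))) = -5616/((-8918/(-158))) = -5616/((-8918*(-1/158))) = -5616/4459/79 = -5616*79/4459 = -34128/343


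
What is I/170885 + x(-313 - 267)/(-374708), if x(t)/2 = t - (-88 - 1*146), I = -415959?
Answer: -38936228138/16007994145 ≈ -2.4323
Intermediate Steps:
x(t) = 468 + 2*t (x(t) = 2*(t - (-88 - 1*146)) = 2*(t - (-88 - 146)) = 2*(t - 1*(-234)) = 2*(t + 234) = 2*(234 + t) = 468 + 2*t)
I/170885 + x(-313 - 267)/(-374708) = -415959/170885 + (468 + 2*(-313 - 267))/(-374708) = -415959*1/170885 + (468 + 2*(-580))*(-1/374708) = -415959/170885 + (468 - 1160)*(-1/374708) = -415959/170885 - 692*(-1/374708) = -415959/170885 + 173/93677 = -38936228138/16007994145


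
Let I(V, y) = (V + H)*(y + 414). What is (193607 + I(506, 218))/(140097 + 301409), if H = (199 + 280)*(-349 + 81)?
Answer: -80617705/441506 ≈ -182.60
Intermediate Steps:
H = -128372 (H = 479*(-268) = -128372)
I(V, y) = (-128372 + V)*(414 + y) (I(V, y) = (V - 128372)*(y + 414) = (-128372 + V)*(414 + y))
(193607 + I(506, 218))/(140097 + 301409) = (193607 + (-53146008 - 128372*218 + 414*506 + 506*218))/(140097 + 301409) = (193607 + (-53146008 - 27985096 + 209484 + 110308))/441506 = (193607 - 80811312)*(1/441506) = -80617705*1/441506 = -80617705/441506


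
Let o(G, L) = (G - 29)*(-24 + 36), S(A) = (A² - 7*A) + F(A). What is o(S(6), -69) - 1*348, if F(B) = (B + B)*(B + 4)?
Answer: 672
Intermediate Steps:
F(B) = 2*B*(4 + B) (F(B) = (2*B)*(4 + B) = 2*B*(4 + B))
S(A) = A² - 7*A + 2*A*(4 + A) (S(A) = (A² - 7*A) + 2*A*(4 + A) = A² - 7*A + 2*A*(4 + A))
o(G, L) = -348 + 12*G (o(G, L) = (-29 + G)*12 = -348 + 12*G)
o(S(6), -69) - 1*348 = (-348 + 12*(6*(1 + 3*6))) - 1*348 = (-348 + 12*(6*(1 + 18))) - 348 = (-348 + 12*(6*19)) - 348 = (-348 + 12*114) - 348 = (-348 + 1368) - 348 = 1020 - 348 = 672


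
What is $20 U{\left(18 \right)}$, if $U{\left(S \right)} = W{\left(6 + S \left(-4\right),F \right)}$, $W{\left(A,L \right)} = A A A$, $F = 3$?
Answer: $-5749920$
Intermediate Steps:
$W{\left(A,L \right)} = A^{3}$ ($W{\left(A,L \right)} = A^{2} A = A^{3}$)
$U{\left(S \right)} = \left(6 - 4 S\right)^{3}$ ($U{\left(S \right)} = \left(6 + S \left(-4\right)\right)^{3} = \left(6 - 4 S\right)^{3}$)
$20 U{\left(18 \right)} = 20 \left(- 8 \left(-3 + 2 \cdot 18\right)^{3}\right) = 20 \left(- 8 \left(-3 + 36\right)^{3}\right) = 20 \left(- 8 \cdot 33^{3}\right) = 20 \left(\left(-8\right) 35937\right) = 20 \left(-287496\right) = -5749920$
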